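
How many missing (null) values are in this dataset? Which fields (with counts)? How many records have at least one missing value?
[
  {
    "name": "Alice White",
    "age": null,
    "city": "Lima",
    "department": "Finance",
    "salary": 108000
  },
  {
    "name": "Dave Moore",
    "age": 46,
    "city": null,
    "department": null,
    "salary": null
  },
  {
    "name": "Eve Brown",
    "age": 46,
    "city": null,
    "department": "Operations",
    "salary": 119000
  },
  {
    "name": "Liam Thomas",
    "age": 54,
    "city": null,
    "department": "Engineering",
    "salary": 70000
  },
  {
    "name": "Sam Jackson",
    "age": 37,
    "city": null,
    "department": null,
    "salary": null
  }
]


Checking for missing (null) values in 5 records:

  Alice White: age
  Dave Moore: city, department, salary
  Eve Brown: city
  Liam Thomas: city
  Sam Jackson: city, department, salary

Per field:
  name: 0 missing
  age: 1 missing
  city: 4 missing
  department: 2 missing
  salary: 2 missing

Total missing values: 9
Records with any missing: 5

9 missing values (age: 1, city: 4, department: 2, salary: 2); 5 incomplete records


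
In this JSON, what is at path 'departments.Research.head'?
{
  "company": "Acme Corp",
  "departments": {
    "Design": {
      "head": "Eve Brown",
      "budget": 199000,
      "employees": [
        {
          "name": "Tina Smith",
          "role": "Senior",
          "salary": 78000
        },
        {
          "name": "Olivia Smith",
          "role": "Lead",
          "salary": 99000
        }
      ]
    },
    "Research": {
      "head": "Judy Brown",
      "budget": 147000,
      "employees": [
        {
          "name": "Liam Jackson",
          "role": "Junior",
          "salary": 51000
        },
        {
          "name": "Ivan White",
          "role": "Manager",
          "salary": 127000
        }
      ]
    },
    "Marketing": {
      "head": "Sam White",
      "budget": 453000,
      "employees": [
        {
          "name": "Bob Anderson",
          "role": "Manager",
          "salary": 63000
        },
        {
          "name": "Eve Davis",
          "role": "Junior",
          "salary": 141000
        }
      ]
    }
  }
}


Path: departments.Research.head

Navigate:
  -> departments
  -> Research
  -> head = 'Judy Brown'

Judy Brown


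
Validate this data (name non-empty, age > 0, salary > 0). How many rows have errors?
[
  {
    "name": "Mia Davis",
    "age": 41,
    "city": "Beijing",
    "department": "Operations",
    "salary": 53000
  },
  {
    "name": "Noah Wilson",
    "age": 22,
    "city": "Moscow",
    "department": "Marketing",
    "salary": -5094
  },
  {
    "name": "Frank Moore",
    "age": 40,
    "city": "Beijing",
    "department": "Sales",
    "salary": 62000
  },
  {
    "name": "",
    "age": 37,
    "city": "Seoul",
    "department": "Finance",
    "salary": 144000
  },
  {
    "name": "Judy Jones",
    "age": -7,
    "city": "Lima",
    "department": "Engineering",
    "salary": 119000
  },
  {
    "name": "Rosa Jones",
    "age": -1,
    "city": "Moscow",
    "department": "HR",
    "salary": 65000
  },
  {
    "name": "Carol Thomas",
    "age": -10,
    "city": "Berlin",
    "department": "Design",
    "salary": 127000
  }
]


Validating 7 records:
Rules: name non-empty, age > 0, salary > 0

  Row 1 (Mia Davis): OK
  Row 2 (Noah Wilson): negative salary: -5094
  Row 3 (Frank Moore): OK
  Row 4 (???): empty name
  Row 5 (Judy Jones): negative age: -7
  Row 6 (Rosa Jones): negative age: -1
  Row 7 (Carol Thomas): negative age: -10

Total errors: 5

5 errors


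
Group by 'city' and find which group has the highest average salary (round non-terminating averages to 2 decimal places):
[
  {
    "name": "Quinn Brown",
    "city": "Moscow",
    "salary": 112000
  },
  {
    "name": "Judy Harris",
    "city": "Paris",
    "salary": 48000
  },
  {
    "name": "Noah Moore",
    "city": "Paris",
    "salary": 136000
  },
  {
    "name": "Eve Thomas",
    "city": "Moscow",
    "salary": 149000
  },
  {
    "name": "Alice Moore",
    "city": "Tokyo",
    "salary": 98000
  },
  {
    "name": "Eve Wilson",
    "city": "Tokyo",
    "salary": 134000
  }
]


Group by: city

Groups:
  Moscow: 2 people, avg salary = 261000/2 = $130500
  Paris: 2 people, avg salary = 184000/2 = $92000
  Tokyo: 2 people, avg salary = 232000/2 = $116000

Highest average salary: Moscow ($130500)

Moscow ($130500)


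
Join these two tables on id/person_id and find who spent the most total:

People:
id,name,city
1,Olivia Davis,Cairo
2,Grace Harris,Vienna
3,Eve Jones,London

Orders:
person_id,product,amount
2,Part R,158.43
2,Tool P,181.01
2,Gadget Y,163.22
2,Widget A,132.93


Join on: people.id = orders.person_id

Joined rows:
  Grace Harris (Vienna) bought Part R for $158.43
  Grace Harris (Vienna) bought Tool P for $181.01
  Grace Harris (Vienna) bought Gadget Y for $163.22
  Grace Harris (Vienna) bought Widget A for $132.93

Total per person:
  Grace Harris: $635.59

Top spender: Grace Harris ($635.59)

Grace Harris ($635.59)


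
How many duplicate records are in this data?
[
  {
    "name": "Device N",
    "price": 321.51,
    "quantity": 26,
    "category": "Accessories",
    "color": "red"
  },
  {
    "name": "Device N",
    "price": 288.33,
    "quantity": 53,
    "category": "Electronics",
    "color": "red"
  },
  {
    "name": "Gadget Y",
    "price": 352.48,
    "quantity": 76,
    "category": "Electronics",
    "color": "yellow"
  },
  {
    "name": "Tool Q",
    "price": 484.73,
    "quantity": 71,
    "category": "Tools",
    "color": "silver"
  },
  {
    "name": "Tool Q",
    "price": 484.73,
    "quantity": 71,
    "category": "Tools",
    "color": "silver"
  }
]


Checking 5 records for duplicates:

  Row 1: Device N ($321.51, qty 26)
  Row 2: Device N ($288.33, qty 53)
  Row 3: Gadget Y ($352.48, qty 76)
  Row 4: Tool Q ($484.73, qty 71)
  Row 5: Tool Q ($484.73, qty 71) <-- DUPLICATE

Duplicates found: 1
Unique records: 4

1 duplicates, 4 unique


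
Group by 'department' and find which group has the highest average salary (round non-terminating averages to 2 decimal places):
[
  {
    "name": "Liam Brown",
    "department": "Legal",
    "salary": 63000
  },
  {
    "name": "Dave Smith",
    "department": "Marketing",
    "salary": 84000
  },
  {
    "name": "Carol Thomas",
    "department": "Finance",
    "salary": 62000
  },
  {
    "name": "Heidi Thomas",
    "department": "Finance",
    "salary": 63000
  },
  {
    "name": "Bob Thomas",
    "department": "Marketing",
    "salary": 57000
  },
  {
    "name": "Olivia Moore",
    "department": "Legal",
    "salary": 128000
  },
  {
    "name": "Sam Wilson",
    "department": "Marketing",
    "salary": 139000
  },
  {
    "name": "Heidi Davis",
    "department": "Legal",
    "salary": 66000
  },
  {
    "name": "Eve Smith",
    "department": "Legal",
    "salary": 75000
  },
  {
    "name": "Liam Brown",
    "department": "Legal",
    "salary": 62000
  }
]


Group by: department

Groups:
  Finance: 2 people, avg salary = 125000/2 = $62500
  Legal: 5 people, avg salary = 394000/5 = $78800
  Marketing: 3 people, avg salary = 280000/3 ≈ $93333.33

Highest average salary: Marketing (≈$93333.33)

Marketing (≈$93333.33)


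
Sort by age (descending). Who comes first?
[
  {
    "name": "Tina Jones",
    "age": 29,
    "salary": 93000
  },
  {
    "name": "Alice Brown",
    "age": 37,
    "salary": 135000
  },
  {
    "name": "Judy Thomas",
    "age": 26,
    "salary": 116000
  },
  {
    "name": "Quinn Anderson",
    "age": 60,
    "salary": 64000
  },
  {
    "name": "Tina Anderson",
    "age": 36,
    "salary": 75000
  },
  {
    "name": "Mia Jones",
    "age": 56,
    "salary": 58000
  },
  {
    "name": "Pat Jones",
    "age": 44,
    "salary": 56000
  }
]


Sort by: age (descending)

Sorted order:
  1. Quinn Anderson (age = 60)
  2. Mia Jones (age = 56)
  3. Pat Jones (age = 44)
  4. Alice Brown (age = 37)
  5. Tina Anderson (age = 36)
  6. Tina Jones (age = 29)
  7. Judy Thomas (age = 26)

First: Quinn Anderson

Quinn Anderson


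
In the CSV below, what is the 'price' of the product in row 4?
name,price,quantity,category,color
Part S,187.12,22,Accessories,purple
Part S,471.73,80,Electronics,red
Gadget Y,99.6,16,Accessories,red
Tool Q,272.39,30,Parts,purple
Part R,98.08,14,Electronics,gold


Query: Row 4 ('Tool Q'), column 'price'
Value: 272.39

272.39


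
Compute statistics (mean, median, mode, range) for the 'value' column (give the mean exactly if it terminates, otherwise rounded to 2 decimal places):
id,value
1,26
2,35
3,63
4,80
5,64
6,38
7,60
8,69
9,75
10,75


Data: [26, 35, 63, 80, 64, 38, 60, 69, 75, 75]
Count: 10
Sum: 585
Mean: 585/10 = 58.5
Sorted: [26, 35, 38, 60, 63, 64, 69, 75, 75, 80]
Median: 63.5
Mode: 75 (2 times)
Range: 80 - 26 = 54
Min: 26, Max: 80

mean=58.5, median=63.5, mode=75, range=54


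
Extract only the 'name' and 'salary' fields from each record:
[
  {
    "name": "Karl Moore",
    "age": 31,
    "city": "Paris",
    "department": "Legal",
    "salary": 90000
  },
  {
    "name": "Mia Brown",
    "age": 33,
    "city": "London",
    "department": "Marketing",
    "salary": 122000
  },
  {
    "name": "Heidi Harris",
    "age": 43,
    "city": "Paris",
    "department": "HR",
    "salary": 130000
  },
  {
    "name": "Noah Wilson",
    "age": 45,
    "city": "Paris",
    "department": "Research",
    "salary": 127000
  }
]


Original: 4 records with fields: name, age, city, department, salary
Keep: ['name', 'salary']
Drop: ['age', 'city', 'department']
Result: 4 records, 2 fields each

[
  {
    "name": "Karl Moore",
    "salary": 90000
  },
  {
    "name": "Mia Brown",
    "salary": 122000
  },
  {
    "name": "Heidi Harris",
    "salary": 130000
  },
  {
    "name": "Noah Wilson",
    "salary": 127000
  }
]


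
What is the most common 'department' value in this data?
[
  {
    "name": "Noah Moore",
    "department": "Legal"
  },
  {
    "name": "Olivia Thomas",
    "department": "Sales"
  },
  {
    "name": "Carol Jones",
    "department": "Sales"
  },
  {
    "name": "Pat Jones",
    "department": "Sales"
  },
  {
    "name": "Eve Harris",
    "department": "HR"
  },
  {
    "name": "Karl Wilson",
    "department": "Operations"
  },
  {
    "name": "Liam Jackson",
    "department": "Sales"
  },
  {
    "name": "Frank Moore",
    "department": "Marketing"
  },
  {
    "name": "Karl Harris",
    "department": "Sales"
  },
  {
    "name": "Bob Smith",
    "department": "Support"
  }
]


Counting 'department' values across 10 records:

  Sales: 5 #####
  Legal: 1 #
  HR: 1 #
  Operations: 1 #
  Marketing: 1 #
  Support: 1 #

Most common: Sales (5 times)

Sales (5 times)


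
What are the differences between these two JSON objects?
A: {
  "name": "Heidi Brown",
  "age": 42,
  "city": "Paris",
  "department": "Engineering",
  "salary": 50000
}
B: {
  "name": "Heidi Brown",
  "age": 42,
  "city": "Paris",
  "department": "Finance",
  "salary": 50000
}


Comparing each field (in key order):
  name: same
  age: same
  city: same
  department: DIFFERENT
  salary: same
Differences:
  department: Engineering -> Finance

1 field(s) changed

1 change: department


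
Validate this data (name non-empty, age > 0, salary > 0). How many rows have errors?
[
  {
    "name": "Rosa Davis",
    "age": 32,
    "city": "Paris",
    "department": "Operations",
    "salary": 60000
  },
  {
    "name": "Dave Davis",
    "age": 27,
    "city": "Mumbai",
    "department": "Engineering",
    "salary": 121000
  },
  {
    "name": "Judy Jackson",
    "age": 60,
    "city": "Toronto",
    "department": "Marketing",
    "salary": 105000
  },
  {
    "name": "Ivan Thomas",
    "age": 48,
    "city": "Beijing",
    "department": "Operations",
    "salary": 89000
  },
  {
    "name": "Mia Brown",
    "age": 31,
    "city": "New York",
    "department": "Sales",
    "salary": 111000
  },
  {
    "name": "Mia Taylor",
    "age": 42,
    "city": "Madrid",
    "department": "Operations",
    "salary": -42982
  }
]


Validating 6 records:
Rules: name non-empty, age > 0, salary > 0

  Row 1 (Rosa Davis): OK
  Row 2 (Dave Davis): OK
  Row 3 (Judy Jackson): OK
  Row 4 (Ivan Thomas): OK
  Row 5 (Mia Brown): OK
  Row 6 (Mia Taylor): negative salary: -42982

Total errors: 1

1 errors


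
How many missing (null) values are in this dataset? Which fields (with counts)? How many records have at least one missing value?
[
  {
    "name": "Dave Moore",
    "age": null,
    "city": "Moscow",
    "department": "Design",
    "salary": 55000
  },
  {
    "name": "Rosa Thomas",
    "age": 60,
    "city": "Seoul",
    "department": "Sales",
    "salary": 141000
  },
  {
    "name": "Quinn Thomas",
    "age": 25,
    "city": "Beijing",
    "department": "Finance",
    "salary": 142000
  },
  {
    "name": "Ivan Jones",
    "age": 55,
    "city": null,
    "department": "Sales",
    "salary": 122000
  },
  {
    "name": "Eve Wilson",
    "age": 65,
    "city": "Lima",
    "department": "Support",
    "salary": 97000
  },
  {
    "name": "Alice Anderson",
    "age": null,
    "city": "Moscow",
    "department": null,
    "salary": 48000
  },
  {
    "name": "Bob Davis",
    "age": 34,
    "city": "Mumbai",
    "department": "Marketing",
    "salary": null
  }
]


Checking for missing (null) values in 7 records:

  Dave Moore: age
  Rosa Thomas: complete
  Quinn Thomas: complete
  Ivan Jones: city
  Eve Wilson: complete
  Alice Anderson: age, department
  Bob Davis: salary

Per field:
  name: 0 missing
  age: 2 missing
  city: 1 missing
  department: 1 missing
  salary: 1 missing

Total missing values: 5
Records with any missing: 4

5 missing values (age: 2, city: 1, department: 1, salary: 1); 4 incomplete records


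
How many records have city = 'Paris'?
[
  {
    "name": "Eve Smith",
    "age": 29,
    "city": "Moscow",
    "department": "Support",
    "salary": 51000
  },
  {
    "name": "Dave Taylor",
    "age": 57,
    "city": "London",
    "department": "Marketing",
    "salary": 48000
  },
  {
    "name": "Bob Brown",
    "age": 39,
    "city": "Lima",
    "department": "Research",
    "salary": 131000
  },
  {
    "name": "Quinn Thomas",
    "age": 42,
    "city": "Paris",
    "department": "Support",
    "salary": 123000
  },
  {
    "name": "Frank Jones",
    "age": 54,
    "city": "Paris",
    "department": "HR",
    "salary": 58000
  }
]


Data: 5 records
Condition: city = 'Paris'

Checking each record:
  Eve Smith: Moscow
  Dave Taylor: London
  Bob Brown: Lima
  Quinn Thomas: Paris MATCH
  Frank Jones: Paris MATCH

Count: 2

2


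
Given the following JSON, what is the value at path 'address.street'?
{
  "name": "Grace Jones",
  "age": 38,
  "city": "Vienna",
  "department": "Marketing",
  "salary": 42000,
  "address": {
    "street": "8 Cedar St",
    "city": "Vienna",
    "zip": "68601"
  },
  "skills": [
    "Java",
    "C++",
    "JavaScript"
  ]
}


Query: address.street
Path: address -> street
Value: 8 Cedar St

8 Cedar St


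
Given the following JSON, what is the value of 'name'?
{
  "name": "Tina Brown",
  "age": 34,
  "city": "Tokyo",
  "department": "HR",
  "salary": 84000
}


Looking up field 'name'
Value: Tina Brown

Tina Brown


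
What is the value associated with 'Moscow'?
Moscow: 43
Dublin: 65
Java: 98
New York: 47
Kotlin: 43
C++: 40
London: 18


Looking up key 'Moscow'
Value: 43

43


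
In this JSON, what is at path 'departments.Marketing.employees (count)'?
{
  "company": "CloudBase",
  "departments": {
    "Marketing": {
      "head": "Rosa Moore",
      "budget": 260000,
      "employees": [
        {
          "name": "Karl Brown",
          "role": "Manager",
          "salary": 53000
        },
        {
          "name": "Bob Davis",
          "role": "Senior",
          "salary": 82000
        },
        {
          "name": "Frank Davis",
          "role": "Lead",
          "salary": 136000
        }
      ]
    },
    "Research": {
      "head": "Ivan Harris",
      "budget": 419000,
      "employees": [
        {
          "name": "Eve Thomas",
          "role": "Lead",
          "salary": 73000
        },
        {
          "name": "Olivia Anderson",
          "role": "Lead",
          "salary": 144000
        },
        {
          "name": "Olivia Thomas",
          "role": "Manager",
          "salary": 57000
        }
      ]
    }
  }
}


Path: departments.Marketing.employees (count)

Navigate:
  -> departments
  -> Marketing
  -> employees (array, length 3)

3


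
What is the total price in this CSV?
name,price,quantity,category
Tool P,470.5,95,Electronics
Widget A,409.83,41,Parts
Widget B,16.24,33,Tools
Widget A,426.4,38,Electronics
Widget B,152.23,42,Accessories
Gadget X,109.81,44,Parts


Computing total price:
Values: [470.5, 409.83, 16.24, 426.4, 152.23, 109.81]
Sum = 1585.01

1585.01


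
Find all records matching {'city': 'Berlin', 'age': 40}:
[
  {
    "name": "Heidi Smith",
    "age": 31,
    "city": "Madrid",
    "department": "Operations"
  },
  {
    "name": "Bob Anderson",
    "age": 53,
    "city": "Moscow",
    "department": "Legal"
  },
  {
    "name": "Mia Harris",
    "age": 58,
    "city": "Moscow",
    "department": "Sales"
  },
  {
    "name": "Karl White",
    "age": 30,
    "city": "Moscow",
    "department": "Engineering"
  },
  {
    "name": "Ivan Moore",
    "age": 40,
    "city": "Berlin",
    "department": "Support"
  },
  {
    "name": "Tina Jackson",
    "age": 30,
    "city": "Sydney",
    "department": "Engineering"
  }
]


Search criteria: {'city': 'Berlin', 'age': 40}

Checking 6 records:
  Heidi Smith: {city: Madrid, age: 31}
  Bob Anderson: {city: Moscow, age: 53}
  Mia Harris: {city: Moscow, age: 58}
  Karl White: {city: Moscow, age: 30}
  Ivan Moore: {city: Berlin, age: 40} <-- MATCH
  Tina Jackson: {city: Sydney, age: 30}

Matches: ["Ivan Moore"]

["Ivan Moore"]


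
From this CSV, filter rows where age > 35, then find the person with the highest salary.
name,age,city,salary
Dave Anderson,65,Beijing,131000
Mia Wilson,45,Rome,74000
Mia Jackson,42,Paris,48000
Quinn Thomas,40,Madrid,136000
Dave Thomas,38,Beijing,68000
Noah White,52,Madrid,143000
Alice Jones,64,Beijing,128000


Filter: age > 35
Sort by: salary (descending)

Filtered records (7):
  Noah White, age 52, salary $143000
  Quinn Thomas, age 40, salary $136000
  Dave Anderson, age 65, salary $131000
  Alice Jones, age 64, salary $128000
  Mia Wilson, age 45, salary $74000
  Dave Thomas, age 38, salary $68000
  Mia Jackson, age 42, salary $48000

Highest salary: Noah White ($143000)

Noah White


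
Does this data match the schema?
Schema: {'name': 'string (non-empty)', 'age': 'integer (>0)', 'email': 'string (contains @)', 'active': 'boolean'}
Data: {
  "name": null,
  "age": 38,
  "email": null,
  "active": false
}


Validating each field against schema:
  name: FAIL (null is not a string)
  age: OK (positive integer)
  email: FAIL (null is not a string)
  active: OK (boolean)

Result: INVALID (2 errors: name, email)

INVALID (2 errors: name, email)


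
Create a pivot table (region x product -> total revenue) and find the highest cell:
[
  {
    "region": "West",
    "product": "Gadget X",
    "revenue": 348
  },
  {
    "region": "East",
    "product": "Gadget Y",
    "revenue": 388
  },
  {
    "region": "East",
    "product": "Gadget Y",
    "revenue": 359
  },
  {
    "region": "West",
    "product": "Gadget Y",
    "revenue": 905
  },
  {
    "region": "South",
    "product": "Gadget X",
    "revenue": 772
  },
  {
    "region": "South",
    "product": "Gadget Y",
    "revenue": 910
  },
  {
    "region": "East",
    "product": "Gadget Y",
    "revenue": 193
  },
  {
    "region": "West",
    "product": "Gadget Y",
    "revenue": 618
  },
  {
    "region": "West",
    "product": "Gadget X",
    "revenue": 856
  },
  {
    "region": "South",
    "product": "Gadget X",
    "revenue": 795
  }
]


Pivot: region (rows) x product (columns) -> total revenue

     Gadget X      Gadget Y    
East             0           940  
South         1567           910  
West          1204          1523  

Highest: South / Gadget X = $1567

South / Gadget X = $1567


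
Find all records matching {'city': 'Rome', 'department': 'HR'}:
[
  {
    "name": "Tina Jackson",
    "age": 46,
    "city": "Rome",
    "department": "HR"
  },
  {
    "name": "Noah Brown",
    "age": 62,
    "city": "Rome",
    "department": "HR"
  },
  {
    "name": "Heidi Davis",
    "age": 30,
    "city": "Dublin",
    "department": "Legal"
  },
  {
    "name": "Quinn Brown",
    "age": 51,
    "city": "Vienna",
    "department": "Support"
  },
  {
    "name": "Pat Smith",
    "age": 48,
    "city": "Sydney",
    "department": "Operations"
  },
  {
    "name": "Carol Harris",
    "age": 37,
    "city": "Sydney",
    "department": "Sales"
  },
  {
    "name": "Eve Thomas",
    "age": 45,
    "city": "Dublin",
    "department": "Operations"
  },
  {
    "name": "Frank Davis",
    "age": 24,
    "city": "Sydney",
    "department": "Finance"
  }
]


Search criteria: {'city': 'Rome', 'department': 'HR'}

Checking 8 records:
  Tina Jackson: {city: Rome, department: HR} <-- MATCH
  Noah Brown: {city: Rome, department: HR} <-- MATCH
  Heidi Davis: {city: Dublin, department: Legal}
  Quinn Brown: {city: Vienna, department: Support}
  Pat Smith: {city: Sydney, department: Operations}
  Carol Harris: {city: Sydney, department: Sales}
  Eve Thomas: {city: Dublin, department: Operations}
  Frank Davis: {city: Sydney, department: Finance}

Matches: ["Tina Jackson", "Noah Brown"]

["Tina Jackson", "Noah Brown"]


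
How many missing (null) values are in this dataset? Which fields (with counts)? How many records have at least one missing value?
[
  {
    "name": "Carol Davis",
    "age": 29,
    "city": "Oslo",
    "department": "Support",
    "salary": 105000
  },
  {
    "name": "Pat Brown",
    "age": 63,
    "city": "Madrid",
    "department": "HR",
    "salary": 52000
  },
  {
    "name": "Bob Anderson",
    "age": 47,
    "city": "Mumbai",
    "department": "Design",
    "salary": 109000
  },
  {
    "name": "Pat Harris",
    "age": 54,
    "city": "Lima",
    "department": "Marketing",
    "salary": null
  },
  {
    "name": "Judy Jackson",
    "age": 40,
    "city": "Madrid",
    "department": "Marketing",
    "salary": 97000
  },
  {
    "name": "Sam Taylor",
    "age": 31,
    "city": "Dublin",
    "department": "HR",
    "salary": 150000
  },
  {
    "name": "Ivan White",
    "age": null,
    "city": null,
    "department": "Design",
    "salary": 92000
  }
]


Checking for missing (null) values in 7 records:

  Carol Davis: complete
  Pat Brown: complete
  Bob Anderson: complete
  Pat Harris: salary
  Judy Jackson: complete
  Sam Taylor: complete
  Ivan White: age, city

Per field:
  name: 0 missing
  age: 1 missing
  city: 1 missing
  department: 0 missing
  salary: 1 missing

Total missing values: 3
Records with any missing: 2

3 missing values (age: 1, city: 1, salary: 1); 2 incomplete records


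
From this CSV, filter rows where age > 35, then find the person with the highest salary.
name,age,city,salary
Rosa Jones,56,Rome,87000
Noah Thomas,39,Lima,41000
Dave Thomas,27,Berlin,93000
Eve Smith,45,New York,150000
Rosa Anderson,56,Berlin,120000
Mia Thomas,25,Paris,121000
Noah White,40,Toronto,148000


Filter: age > 35
Sort by: salary (descending)

Filtered records (5):
  Eve Smith, age 45, salary $150000
  Noah White, age 40, salary $148000
  Rosa Anderson, age 56, salary $120000
  Rosa Jones, age 56, salary $87000
  Noah Thomas, age 39, salary $41000

Highest salary: Eve Smith ($150000)

Eve Smith


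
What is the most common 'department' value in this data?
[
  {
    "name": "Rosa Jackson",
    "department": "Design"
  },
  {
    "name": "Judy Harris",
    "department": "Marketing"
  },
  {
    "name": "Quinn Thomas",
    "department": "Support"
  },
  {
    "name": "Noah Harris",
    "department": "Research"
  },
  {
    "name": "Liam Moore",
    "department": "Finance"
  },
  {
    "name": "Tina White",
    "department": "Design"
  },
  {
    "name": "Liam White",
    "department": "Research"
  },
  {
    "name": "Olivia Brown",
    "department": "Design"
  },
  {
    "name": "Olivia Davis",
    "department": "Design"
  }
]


Counting 'department' values across 9 records:

  Design: 4 ####
  Research: 2 ##
  Marketing: 1 #
  Support: 1 #
  Finance: 1 #

Most common: Design (4 times)

Design (4 times)


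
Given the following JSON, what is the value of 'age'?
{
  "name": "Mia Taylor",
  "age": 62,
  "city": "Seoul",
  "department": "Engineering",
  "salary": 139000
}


Looking up field 'age'
Value: 62

62


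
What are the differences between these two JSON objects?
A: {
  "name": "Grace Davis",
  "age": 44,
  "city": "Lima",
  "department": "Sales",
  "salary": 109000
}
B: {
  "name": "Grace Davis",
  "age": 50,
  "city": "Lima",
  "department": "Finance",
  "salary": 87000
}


Comparing each field (in key order):
  name: same
  age: DIFFERENT
  city: same
  department: DIFFERENT
  salary: DIFFERENT
Differences:
  age: 44 -> 50
  department: Sales -> Finance
  salary: 109000 -> 87000

3 field(s) changed

3 changes: age, department, salary


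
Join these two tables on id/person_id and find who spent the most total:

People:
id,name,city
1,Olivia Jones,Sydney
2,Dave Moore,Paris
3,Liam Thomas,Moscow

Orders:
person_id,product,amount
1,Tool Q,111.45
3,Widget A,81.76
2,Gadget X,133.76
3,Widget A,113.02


Join on: people.id = orders.person_id

Joined rows:
  Olivia Jones (Sydney) bought Tool Q for $111.45
  Liam Thomas (Moscow) bought Widget A for $81.76
  Dave Moore (Paris) bought Gadget X for $133.76
  Liam Thomas (Moscow) bought Widget A for $113.02

Total per person:
  Liam Thomas: $194.78
  Dave Moore: $133.76
  Olivia Jones: $111.45

Top spender: Liam Thomas ($194.78)

Liam Thomas ($194.78)


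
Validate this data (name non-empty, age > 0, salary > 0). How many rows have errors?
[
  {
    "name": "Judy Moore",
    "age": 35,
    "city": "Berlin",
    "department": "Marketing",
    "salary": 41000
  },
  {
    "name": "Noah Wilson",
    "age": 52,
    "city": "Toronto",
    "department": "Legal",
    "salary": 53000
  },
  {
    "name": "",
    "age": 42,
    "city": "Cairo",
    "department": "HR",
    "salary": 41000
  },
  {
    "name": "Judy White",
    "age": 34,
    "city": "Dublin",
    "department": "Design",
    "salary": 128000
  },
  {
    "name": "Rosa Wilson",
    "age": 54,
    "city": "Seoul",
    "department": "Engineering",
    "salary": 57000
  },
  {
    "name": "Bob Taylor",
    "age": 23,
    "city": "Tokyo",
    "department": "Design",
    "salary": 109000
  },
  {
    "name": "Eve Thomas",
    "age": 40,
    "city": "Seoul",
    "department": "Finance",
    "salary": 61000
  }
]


Validating 7 records:
Rules: name non-empty, age > 0, salary > 0

  Row 1 (Judy Moore): OK
  Row 2 (Noah Wilson): OK
  Row 3 (???): empty name
  Row 4 (Judy White): OK
  Row 5 (Rosa Wilson): OK
  Row 6 (Bob Taylor): OK
  Row 7 (Eve Thomas): OK

Total errors: 1

1 errors


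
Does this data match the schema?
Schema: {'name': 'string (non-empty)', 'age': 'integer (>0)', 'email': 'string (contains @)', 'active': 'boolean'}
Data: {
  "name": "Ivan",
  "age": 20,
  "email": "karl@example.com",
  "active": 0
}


Validating each field against schema:
  name: OK (non-empty string)
  age: OK (positive integer)
  email: OK (string with @)
  active: FAIL (0 is not a boolean)

Result: INVALID (1 error: active)

INVALID (1 error: active)


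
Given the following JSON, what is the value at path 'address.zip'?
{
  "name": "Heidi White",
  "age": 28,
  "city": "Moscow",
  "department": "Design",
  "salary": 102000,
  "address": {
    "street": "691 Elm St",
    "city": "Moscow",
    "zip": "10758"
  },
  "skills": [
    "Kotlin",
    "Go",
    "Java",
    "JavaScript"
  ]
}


Query: address.zip
Path: address -> zip
Value: 10758

10758


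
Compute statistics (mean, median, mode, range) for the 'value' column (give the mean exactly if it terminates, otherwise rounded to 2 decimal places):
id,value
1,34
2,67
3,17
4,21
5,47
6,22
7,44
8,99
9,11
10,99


Data: [34, 67, 17, 21, 47, 22, 44, 99, 11, 99]
Count: 10
Sum: 461
Mean: 461/10 = 46.1
Sorted: [11, 17, 21, 22, 34, 44, 47, 67, 99, 99]
Median: 39.0
Mode: 99 (2 times)
Range: 99 - 11 = 88
Min: 11, Max: 99

mean=46.1, median=39.0, mode=99, range=88


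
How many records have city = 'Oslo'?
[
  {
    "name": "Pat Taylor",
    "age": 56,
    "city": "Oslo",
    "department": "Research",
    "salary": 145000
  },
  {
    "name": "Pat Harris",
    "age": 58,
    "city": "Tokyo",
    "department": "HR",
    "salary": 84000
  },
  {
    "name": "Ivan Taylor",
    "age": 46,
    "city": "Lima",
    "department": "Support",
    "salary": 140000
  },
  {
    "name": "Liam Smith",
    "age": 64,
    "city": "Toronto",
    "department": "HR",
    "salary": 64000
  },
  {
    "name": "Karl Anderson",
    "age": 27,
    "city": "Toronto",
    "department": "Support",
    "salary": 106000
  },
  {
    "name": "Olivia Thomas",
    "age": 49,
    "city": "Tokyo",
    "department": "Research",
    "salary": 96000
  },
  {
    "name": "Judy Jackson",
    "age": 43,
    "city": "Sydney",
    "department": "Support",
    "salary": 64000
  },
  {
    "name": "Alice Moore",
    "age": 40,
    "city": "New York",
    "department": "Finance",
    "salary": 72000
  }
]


Data: 8 records
Condition: city = 'Oslo'

Checking each record:
  Pat Taylor: Oslo MATCH
  Pat Harris: Tokyo
  Ivan Taylor: Lima
  Liam Smith: Toronto
  Karl Anderson: Toronto
  Olivia Thomas: Tokyo
  Judy Jackson: Sydney
  Alice Moore: New York

Count: 1

1


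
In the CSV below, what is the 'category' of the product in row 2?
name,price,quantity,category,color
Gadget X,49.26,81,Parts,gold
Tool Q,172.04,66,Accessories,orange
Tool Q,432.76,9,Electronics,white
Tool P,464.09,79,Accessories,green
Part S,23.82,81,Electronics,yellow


Query: Row 2 ('Tool Q'), column 'category'
Value: Accessories

Accessories


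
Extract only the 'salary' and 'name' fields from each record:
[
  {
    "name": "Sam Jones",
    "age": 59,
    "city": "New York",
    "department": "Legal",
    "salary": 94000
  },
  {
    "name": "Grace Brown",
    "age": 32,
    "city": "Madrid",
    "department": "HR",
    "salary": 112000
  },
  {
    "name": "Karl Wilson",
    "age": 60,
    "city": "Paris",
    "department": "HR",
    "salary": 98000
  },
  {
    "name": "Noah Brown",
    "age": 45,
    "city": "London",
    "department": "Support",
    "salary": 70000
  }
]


Original: 4 records with fields: name, age, city, department, salary
Keep: ['salary', 'name']
Drop: ['age', 'city', 'department']
Result: 4 records, 2 fields each

[
  {
    "salary": 94000,
    "name": "Sam Jones"
  },
  {
    "salary": 112000,
    "name": "Grace Brown"
  },
  {
    "salary": 98000,
    "name": "Karl Wilson"
  },
  {
    "salary": 70000,
    "name": "Noah Brown"
  }
]


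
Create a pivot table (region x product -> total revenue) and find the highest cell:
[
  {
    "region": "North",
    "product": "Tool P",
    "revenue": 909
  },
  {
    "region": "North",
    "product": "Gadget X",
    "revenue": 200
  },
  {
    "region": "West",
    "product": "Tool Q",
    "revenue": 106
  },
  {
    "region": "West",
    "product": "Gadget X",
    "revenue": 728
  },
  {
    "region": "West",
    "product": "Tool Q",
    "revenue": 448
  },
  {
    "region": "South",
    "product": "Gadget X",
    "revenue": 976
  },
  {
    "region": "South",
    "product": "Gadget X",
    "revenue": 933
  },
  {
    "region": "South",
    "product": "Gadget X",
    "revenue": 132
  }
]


Pivot: region (rows) x product (columns) -> total revenue

     Gadget X      Tool P        Tool Q      
North          200           909             0  
South         2041             0             0  
West           728             0           554  

Highest: South / Gadget X = $2041

South / Gadget X = $2041


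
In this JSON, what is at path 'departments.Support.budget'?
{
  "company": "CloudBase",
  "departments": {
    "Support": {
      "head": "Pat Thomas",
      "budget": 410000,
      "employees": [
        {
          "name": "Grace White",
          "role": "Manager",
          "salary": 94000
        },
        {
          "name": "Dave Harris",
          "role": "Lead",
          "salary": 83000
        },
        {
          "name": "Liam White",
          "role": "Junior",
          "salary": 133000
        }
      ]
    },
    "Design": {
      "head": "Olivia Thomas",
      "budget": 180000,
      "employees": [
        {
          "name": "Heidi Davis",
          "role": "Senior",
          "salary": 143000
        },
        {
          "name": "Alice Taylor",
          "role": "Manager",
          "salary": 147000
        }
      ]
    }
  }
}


Path: departments.Support.budget

Navigate:
  -> departments
  -> Support
  -> budget = 410000

410000


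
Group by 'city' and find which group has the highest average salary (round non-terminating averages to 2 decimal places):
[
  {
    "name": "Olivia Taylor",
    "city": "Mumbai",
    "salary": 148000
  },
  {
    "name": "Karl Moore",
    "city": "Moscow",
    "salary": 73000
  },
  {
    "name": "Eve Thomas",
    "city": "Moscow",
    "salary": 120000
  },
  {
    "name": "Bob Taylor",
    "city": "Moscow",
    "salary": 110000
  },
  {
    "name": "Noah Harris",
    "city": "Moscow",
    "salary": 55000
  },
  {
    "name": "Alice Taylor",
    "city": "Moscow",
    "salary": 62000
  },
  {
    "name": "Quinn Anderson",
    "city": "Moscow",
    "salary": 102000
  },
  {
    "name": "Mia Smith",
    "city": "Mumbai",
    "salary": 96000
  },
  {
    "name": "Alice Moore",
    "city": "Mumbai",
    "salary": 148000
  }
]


Group by: city

Groups:
  Moscow: 6 people, avg salary = 522000/6 = $87000
  Mumbai: 3 people, avg salary = 392000/3 ≈ $130666.67

Highest average salary: Mumbai (≈$130666.67)

Mumbai (≈$130666.67)


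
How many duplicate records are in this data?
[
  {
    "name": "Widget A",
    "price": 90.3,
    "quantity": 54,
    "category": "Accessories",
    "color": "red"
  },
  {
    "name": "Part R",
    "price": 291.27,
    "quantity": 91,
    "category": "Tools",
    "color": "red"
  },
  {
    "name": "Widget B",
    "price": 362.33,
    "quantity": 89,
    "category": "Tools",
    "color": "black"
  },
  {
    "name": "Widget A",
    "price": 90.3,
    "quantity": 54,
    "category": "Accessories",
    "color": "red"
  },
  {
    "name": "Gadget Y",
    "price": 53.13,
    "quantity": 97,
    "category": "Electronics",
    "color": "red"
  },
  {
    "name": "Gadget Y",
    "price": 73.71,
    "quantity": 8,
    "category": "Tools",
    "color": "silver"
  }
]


Checking 6 records for duplicates:

  Row 1: Widget A ($90.3, qty 54)
  Row 2: Part R ($291.27, qty 91)
  Row 3: Widget B ($362.33, qty 89)
  Row 4: Widget A ($90.3, qty 54) <-- DUPLICATE
  Row 5: Gadget Y ($53.13, qty 97)
  Row 6: Gadget Y ($73.71, qty 8)

Duplicates found: 1
Unique records: 5

1 duplicates, 5 unique


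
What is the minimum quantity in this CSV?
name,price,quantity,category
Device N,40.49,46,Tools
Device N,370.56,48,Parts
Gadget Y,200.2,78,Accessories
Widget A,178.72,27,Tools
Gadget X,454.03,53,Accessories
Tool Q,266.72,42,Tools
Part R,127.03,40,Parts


Computing minimum quantity:
Values: [46, 48, 78, 27, 53, 42, 40]
Min = 27

27


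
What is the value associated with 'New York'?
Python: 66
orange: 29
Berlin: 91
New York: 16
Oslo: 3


Looking up key 'New York'
Value: 16

16


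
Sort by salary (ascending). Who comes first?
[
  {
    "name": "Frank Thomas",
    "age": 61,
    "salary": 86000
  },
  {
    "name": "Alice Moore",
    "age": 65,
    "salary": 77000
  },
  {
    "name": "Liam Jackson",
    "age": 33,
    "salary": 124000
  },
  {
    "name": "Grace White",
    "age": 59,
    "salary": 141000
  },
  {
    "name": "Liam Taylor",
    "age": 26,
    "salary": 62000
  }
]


Sort by: salary (ascending)

Sorted order:
  1. Liam Taylor (salary = 62000)
  2. Alice Moore (salary = 77000)
  3. Frank Thomas (salary = 86000)
  4. Liam Jackson (salary = 124000)
  5. Grace White (salary = 141000)

First: Liam Taylor

Liam Taylor


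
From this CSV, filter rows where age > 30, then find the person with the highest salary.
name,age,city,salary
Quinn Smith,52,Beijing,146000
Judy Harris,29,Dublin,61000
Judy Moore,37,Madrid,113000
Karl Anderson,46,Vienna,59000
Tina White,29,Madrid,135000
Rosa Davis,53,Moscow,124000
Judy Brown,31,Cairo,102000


Filter: age > 30
Sort by: salary (descending)

Filtered records (5):
  Quinn Smith, age 52, salary $146000
  Rosa Davis, age 53, salary $124000
  Judy Moore, age 37, salary $113000
  Judy Brown, age 31, salary $102000
  Karl Anderson, age 46, salary $59000

Highest salary: Quinn Smith ($146000)

Quinn Smith


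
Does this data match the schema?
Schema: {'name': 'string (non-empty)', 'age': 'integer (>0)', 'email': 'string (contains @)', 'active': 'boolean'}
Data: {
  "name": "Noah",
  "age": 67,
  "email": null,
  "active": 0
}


Validating each field against schema:
  name: OK (non-empty string)
  age: OK (positive integer)
  email: FAIL (null is not a string)
  active: FAIL (0 is not a boolean)

Result: INVALID (2 errors: email, active)

INVALID (2 errors: email, active)


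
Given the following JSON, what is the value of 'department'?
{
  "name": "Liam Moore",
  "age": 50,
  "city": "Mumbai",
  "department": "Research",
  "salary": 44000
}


Looking up field 'department'
Value: Research

Research


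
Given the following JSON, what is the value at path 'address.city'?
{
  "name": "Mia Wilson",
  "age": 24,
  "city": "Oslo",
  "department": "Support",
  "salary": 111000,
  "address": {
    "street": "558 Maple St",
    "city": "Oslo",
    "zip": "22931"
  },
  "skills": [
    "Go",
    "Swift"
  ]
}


Query: address.city
Path: address -> city
Value: Oslo

Oslo


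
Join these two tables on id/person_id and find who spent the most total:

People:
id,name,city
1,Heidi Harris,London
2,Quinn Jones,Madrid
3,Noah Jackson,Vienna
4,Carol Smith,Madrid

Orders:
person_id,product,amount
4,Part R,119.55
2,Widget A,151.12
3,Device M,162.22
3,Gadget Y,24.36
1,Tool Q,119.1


Join on: people.id = orders.person_id

Joined rows:
  Carol Smith (Madrid) bought Part R for $119.55
  Quinn Jones (Madrid) bought Widget A for $151.12
  Noah Jackson (Vienna) bought Device M for $162.22
  Noah Jackson (Vienna) bought Gadget Y for $24.36
  Heidi Harris (London) bought Tool Q for $119.1

Total per person:
  Noah Jackson: $186.58
  Quinn Jones: $151.12
  Carol Smith: $119.55
  Heidi Harris: $119.10

Top spender: Noah Jackson ($186.58)

Noah Jackson ($186.58)


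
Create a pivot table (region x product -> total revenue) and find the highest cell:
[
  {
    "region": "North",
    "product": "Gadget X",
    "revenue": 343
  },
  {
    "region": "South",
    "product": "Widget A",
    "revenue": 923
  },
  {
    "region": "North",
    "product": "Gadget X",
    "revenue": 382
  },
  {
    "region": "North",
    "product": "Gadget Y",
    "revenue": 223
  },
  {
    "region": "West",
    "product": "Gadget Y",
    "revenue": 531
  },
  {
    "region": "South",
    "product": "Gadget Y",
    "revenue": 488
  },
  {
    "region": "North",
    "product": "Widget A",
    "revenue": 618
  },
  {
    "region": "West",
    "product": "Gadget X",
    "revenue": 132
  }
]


Pivot: region (rows) x product (columns) -> total revenue

     Gadget X      Gadget Y      Widget A    
North          725           223           618  
South            0           488           923  
West           132           531             0  

Highest: South / Widget A = $923

South / Widget A = $923


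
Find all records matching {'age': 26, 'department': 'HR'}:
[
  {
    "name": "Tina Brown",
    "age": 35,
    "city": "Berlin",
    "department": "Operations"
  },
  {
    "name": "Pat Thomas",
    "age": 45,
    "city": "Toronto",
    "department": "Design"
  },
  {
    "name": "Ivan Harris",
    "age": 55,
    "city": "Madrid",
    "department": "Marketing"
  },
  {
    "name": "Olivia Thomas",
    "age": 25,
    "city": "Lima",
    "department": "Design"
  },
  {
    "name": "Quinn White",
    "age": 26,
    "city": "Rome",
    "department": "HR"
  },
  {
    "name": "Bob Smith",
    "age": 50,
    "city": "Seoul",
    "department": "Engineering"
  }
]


Search criteria: {'age': 26, 'department': 'HR'}

Checking 6 records:
  Tina Brown: {age: 35, department: Operations}
  Pat Thomas: {age: 45, department: Design}
  Ivan Harris: {age: 55, department: Marketing}
  Olivia Thomas: {age: 25, department: Design}
  Quinn White: {age: 26, department: HR} <-- MATCH
  Bob Smith: {age: 50, department: Engineering}

Matches: ["Quinn White"]

["Quinn White"]
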